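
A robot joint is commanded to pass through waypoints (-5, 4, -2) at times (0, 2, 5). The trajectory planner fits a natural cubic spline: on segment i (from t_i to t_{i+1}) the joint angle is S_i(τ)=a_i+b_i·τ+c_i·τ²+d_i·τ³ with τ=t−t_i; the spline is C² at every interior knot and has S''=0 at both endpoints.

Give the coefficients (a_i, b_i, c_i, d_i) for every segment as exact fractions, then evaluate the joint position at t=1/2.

  seg 0: a=-5 b=29/5 c=0 d=-13/40
  seg 1: a=4 b=19/10 c=-39/20 d=13/60
S(1/2) = -137/64

Δ: Δ0=9/2, Δ1=-2
row 1: diag=10, rhs=-39; c'=3/10, d'=-39/10
back: M1=-39/10
M: M0=0, M1=-39/10, M2=0
seg 0: a=-5, c=M0/2=0, d=(M1−M0)/(6·2)=-13/40, b=Δ0−h0·(2M0+M1)/6=29/5
seg 1: a=4, c=M1/2=-39/20, d=(M2−M1)/(6·3)=13/60, b=Δ1−h1·(2M1+M2)/6=19/10
t_q=1/2 → seg 0, τ=1/2; S=-5+29/5·τ+0·τ²+-13/40·τ³=-137/64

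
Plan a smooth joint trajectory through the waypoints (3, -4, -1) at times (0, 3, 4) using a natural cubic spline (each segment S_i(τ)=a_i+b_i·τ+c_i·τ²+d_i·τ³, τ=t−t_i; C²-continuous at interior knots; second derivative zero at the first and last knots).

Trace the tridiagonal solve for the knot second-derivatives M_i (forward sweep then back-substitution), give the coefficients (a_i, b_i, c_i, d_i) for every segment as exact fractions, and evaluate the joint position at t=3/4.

  seg 0: a=3 b=-13/3 c=0 d=2/9
  seg 1: a=-4 b=5/3 c=2 d=-2/3
S(3/4) = -5/32

Δ: Δ0=-7/3, Δ1=3
row 1: diag=8, rhs=32; c'=1/8, d'=4
back: M1=4
M: M0=0, M1=4, M2=0
seg 0: a=3, c=M0/2=0, d=(M1−M0)/(6·3)=2/9, b=Δ0−h0·(2M0+M1)/6=-13/3
seg 1: a=-4, c=M1/2=2, d=(M2−M1)/(6·1)=-2/3, b=Δ1−h1·(2M1+M2)/6=5/3
t_q=3/4 → seg 0, τ=3/4; S=3+-13/3·τ+0·τ²+2/9·τ³=-5/32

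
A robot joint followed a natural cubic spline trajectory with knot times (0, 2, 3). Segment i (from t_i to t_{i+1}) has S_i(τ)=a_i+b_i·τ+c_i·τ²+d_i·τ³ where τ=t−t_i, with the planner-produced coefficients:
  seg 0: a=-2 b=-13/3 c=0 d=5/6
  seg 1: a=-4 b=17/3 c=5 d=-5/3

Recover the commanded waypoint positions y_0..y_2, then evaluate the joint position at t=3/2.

y_0 = S_0(0) = a_0 = -2
y_1 = S_1(0) = a_1 = -4
y_2 = S_1(1) = 5
t_q=3/2 is in segment 0 (τ=3/2); S_0(τ)=-91/16

y_0=-2 y_1=-4 y_2=5
S(3/2) = -91/16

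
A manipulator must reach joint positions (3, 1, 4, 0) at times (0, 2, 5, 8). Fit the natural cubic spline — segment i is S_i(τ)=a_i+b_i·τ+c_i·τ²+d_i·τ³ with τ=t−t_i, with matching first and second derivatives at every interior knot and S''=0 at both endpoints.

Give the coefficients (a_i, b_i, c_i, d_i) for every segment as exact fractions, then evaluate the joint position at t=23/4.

  seg 0: a=3 b=-173/111 c=0 d=31/222
  seg 1: a=1 b=13/111 c=31/37 d=-181/999
  seg 2: a=4 b=28/111 c=-88/111 d=88/999
S(23/4) = 1119/296

Δ: Δ0=-1, Δ1=1, Δ2=-4/3
row 1: diag=10, rhs=12; c'=3/10, d'=6/5
row 2: denom=12−3·3/10=111/10; d'=(-14−3·6/5)/(111/10)=-176/111
back: M2=-176/111
back: M1=6/5−3/10·-176/111=62/37
M: M0=0, M1=62/37, M2=-176/111, M3=0
seg 0: a=3, c=M0/2=0, d=(M1−M0)/(6·2)=31/222, b=Δ0−h0·(2M0+M1)/6=-173/111
seg 1: a=1, c=M1/2=31/37, d=(M2−M1)/(6·3)=-181/999, b=Δ1−h1·(2M1+M2)/6=13/111
seg 2: a=4, c=M2/2=-88/111, d=(M3−M2)/(6·3)=88/999, b=Δ2−h2·(2M2+M3)/6=28/111
t_q=23/4 → seg 2, τ=3/4; S=4+28/111·τ+-88/111·τ²+88/999·τ³=1119/296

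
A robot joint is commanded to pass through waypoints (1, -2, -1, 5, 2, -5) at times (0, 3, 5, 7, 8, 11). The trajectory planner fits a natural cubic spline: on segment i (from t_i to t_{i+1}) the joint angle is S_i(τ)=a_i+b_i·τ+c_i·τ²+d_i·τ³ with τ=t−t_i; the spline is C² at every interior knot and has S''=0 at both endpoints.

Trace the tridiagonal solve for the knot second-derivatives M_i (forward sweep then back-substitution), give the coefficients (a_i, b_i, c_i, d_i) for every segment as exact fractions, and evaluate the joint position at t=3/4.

Δ: Δ0=-1, Δ1=1/2, Δ2=3, Δ3=-3, Δ4=-7/3
row 1: diag=10, rhs=9; c'=1/5, d'=9/10
row 2: denom=8−2·1/5=38/5; d'=(15−2·9/10)/(38/5)=33/19
row 3: denom=6−2·5/19=104/19; d'=(-36−2·33/19)/(104/19)=-375/52
row 4: denom=8−1·19/104=813/104; d'=(4−1·-375/52)/(813/104)=1166/813
back: M4=1166/813
back: M3=-375/52−19/104·1166/813=-6076/813
back: M2=33/19−5/19·-6076/813=3011/813
back: M1=9/10−1/5·3011/813=259/1626
M: M0=0, M1=259/1626, M2=3011/813, M3=-6076/813, M4=1166/813, M5=0
seg 0: a=1, c=M0/2=0, d=(M1−M0)/(6·3)=259/29268, b=Δ0−h0·(2M0+M1)/6=-3511/3252
seg 1: a=-2, c=M1/2=259/3252, d=(M2−M1)/(6·2)=1921/6504, b=Δ1−h1·(2M1+M2)/6=-1367/1626
seg 2: a=-1, c=M2/2=3011/1626, d=(M3−M2)/(6·2)=-3029/3252, b=Δ2−h2·(2M2+M3)/6=819/271
seg 3: a=5, c=M3/2=-3038/813, d=(M4−M3)/(6·1)=1207/813, b=Δ3−h3·(2M3+M4)/6=-608/813
seg 4: a=2, c=M4/2=583/813, d=(M5−M4)/(6·3)=-583/7317, b=Δ4−h4·(2M4+M5)/6=-1021/271
t_q=3/4 → seg 0, τ=3/4; S=1+-3511/3252·τ+0·τ²+259/29268·τ³=13459/69376

  seg 0: a=1 b=-3511/3252 c=0 d=259/29268
  seg 1: a=-2 b=-1367/1626 c=259/3252 d=1921/6504
  seg 2: a=-1 b=819/271 c=3011/1626 d=-3029/3252
  seg 3: a=5 b=-608/813 c=-3038/813 d=1207/813
  seg 4: a=2 b=-1021/271 c=583/813 d=-583/7317
S(3/4) = 13459/69376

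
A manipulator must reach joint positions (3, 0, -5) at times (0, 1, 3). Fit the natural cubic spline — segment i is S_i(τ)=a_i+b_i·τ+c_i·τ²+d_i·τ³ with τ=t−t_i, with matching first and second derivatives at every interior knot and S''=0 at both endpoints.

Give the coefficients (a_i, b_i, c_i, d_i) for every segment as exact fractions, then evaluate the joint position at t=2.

  seg 0: a=3 b=-37/12 c=0 d=1/12
  seg 1: a=0 b=-17/6 c=1/4 d=-1/24
S(2) = -21/8

Δ: Δ0=-3, Δ1=-5/2
row 1: diag=6, rhs=3; c'=1/3, d'=1/2
back: M1=1/2
M: M0=0, M1=1/2, M2=0
seg 0: a=3, c=M0/2=0, d=(M1−M0)/(6·1)=1/12, b=Δ0−h0·(2M0+M1)/6=-37/12
seg 1: a=0, c=M1/2=1/4, d=(M2−M1)/(6·2)=-1/24, b=Δ1−h1·(2M1+M2)/6=-17/6
t_q=2 → seg 1, τ=1; S=0+-17/6·τ+1/4·τ²+-1/24·τ³=-21/8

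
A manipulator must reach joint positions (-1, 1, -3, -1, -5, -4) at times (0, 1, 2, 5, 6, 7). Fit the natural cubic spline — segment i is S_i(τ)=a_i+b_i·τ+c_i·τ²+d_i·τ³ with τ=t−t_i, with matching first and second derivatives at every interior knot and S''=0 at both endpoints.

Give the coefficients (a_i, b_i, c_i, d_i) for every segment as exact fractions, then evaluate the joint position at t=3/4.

  seg 0: a=-1 b=9365/2451 c=0 d=-4463/2451
  seg 1: a=1 b=-4024/2451 c=-4463/817 d=7609/2451
  seg 2: a=-3 b=-7975/2451 c=3146/817 d=-145/171
  seg 3: a=-1 b=-7462/2451 c=-3089/817 d=6925/2451
  seg 4: a=-5 b=-5221/2451 c=3836/817 d=-3836/2451
S(3/4) = 57385/52288

Δ: Δ0=2, Δ1=-4, Δ2=2/3, Δ3=-4, Δ4=1
row 1: diag=4, rhs=-36; c'=1/4, d'=-9
row 2: denom=8−1·1/4=31/4; d'=(28−1·-9)/(31/4)=148/31
row 3: denom=8−3·12/31=212/31; d'=(-28−3·148/31)/(212/31)=-328/53
row 4: denom=4−1·31/212=817/212; d'=(30−1·-328/53)/(817/212)=7672/817
back: M4=7672/817
back: M3=-328/53−31/212·7672/817=-6178/817
back: M2=148/31−12/31·-6178/817=6292/817
back: M1=-9−1/4·6292/817=-8926/817
M: M0=0, M1=-8926/817, M2=6292/817, M3=-6178/817, M4=7672/817, M5=0
seg 0: a=-1, c=M0/2=0, d=(M1−M0)/(6·1)=-4463/2451, b=Δ0−h0·(2M0+M1)/6=9365/2451
seg 1: a=1, c=M1/2=-4463/817, d=(M2−M1)/(6·1)=7609/2451, b=Δ1−h1·(2M1+M2)/6=-4024/2451
seg 2: a=-3, c=M2/2=3146/817, d=(M3−M2)/(6·3)=-145/171, b=Δ2−h2·(2M2+M3)/6=-7975/2451
seg 3: a=-1, c=M3/2=-3089/817, d=(M4−M3)/(6·1)=6925/2451, b=Δ3−h3·(2M3+M4)/6=-7462/2451
seg 4: a=-5, c=M4/2=3836/817, d=(M5−M4)/(6·1)=-3836/2451, b=Δ4−h4·(2M4+M5)/6=-5221/2451
t_q=3/4 → seg 0, τ=3/4; S=-1+9365/2451·τ+0·τ²+-4463/2451·τ³=57385/52288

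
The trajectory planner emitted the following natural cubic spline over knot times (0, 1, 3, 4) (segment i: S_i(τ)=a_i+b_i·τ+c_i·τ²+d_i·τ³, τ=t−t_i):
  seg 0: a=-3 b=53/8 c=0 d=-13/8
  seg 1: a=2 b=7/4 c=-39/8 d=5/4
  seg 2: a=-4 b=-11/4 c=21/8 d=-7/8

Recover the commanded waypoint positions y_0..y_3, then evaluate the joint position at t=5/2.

y_0=-3 y_1=2 y_2=-4 y_3=-5
S(5/2) = -17/8

y_0 = S_0(0) = a_0 = -3
y_1 = S_1(0) = a_1 = 2
y_2 = S_2(0) = a_2 = -4
y_3 = S_2(1) = -5
t_q=5/2 is in segment 1 (τ=3/2); S_1(τ)=-17/8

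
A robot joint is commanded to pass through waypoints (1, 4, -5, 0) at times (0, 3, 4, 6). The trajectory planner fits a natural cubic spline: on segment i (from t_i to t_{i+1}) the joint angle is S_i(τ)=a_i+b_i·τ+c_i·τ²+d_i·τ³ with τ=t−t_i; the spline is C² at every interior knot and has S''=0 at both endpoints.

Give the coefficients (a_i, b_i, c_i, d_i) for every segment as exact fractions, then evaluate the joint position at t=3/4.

  seg 0: a=1 b=523/94 c=0 d=-143/282
  seg 1: a=4 b=-382/47 c=-429/94 d=347/94
  seg 2: a=-5 b=-581/94 c=306/47 d=-51/47
S(3/4) = 29833/6016

Δ: Δ0=1, Δ1=-9, Δ2=5/2
row 1: diag=8, rhs=-60; c'=1/8, d'=-15/2
row 2: denom=6−1·1/8=47/8; d'=(69−1·-15/2)/(47/8)=612/47
back: M2=612/47
back: M1=-15/2−1/8·612/47=-429/47
M: M0=0, M1=-429/47, M2=612/47, M3=0
seg 0: a=1, c=M0/2=0, d=(M1−M0)/(6·3)=-143/282, b=Δ0−h0·(2M0+M1)/6=523/94
seg 1: a=4, c=M1/2=-429/94, d=(M2−M1)/(6·1)=347/94, b=Δ1−h1·(2M1+M2)/6=-382/47
seg 2: a=-5, c=M2/2=306/47, d=(M3−M2)/(6·2)=-51/47, b=Δ2−h2·(2M2+M3)/6=-581/94
t_q=3/4 → seg 0, τ=3/4; S=1+523/94·τ+0·τ²+-143/282·τ³=29833/6016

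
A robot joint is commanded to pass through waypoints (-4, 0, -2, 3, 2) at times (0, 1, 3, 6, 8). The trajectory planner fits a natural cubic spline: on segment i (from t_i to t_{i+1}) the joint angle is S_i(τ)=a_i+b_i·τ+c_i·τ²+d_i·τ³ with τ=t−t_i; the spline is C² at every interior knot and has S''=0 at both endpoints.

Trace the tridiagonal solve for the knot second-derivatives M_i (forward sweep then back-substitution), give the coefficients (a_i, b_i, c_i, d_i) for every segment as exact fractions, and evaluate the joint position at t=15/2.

Δ: Δ0=4, Δ1=-1, Δ2=5/3, Δ3=-1/2
row 1: diag=6, rhs=-30; c'=1/3, d'=-5
row 2: denom=10−2·1/3=28/3; d'=(16−2·-5)/(28/3)=39/14
row 3: denom=10−3·9/28=253/28; d'=(-13−3·39/14)/(253/28)=-26/11
back: M3=-26/11
back: M2=39/14−9/28·-26/11=39/11
back: M1=-5−1/3·39/11=-68/11
M: M0=0, M1=-68/11, M2=39/11, M3=-26/11, M4=0
seg 0: a=-4, c=M0/2=0, d=(M1−M0)/(6·1)=-34/33, b=Δ0−h0·(2M0+M1)/6=166/33
seg 1: a=0, c=M1/2=-34/11, d=(M2−M1)/(6·2)=107/132, b=Δ1−h1·(2M1+M2)/6=64/33
seg 2: a=-2, c=M2/2=39/22, d=(M3−M2)/(6·3)=-65/198, b=Δ2−h2·(2M2+M3)/6=-23/33
seg 3: a=3, c=M3/2=-13/11, d=(M4−M3)/(6·2)=13/66, b=Δ3−h3·(2M3+M4)/6=71/66
t_q=15/2 → seg 3, τ=3/2; S=3+71/66·τ+-13/11·τ²+13/66·τ³=461/176

  seg 0: a=-4 b=166/33 c=0 d=-34/33
  seg 1: a=0 b=64/33 c=-34/11 d=107/132
  seg 2: a=-2 b=-23/33 c=39/22 d=-65/198
  seg 3: a=3 b=71/66 c=-13/11 d=13/66
S(15/2) = 461/176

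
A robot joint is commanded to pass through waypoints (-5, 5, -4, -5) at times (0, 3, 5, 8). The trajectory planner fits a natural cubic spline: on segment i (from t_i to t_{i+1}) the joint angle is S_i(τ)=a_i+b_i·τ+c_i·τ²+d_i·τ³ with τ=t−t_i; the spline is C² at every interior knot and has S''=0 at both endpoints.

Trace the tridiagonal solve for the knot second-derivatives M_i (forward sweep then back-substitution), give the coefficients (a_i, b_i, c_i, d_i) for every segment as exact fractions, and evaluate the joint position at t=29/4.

  seg 0: a=-5 b=145/24 c=0 d=-65/216
  seg 1: a=5 b=-25/12 c=-65/24 d=3/4
  seg 2: a=-4 b=-47/12 c=43/24 d=-43/216
S(29/4) = -3077/512

Δ: Δ0=10/3, Δ1=-9/2, Δ2=-1/3
row 1: diag=10, rhs=-47; c'=1/5, d'=-47/10
row 2: denom=10−2·1/5=48/5; d'=(25−2·-47/10)/(48/5)=43/12
back: M2=43/12
back: M1=-47/10−1/5·43/12=-65/12
M: M0=0, M1=-65/12, M2=43/12, M3=0
seg 0: a=-5, c=M0/2=0, d=(M1−M0)/(6·3)=-65/216, b=Δ0−h0·(2M0+M1)/6=145/24
seg 1: a=5, c=M1/2=-65/24, d=(M2−M1)/(6·2)=3/4, b=Δ1−h1·(2M1+M2)/6=-25/12
seg 2: a=-4, c=M2/2=43/24, d=(M3−M2)/(6·3)=-43/216, b=Δ2−h2·(2M2+M3)/6=-47/12
t_q=29/4 → seg 2, τ=9/4; S=-4+-47/12·τ+43/24·τ²+-43/216·τ³=-3077/512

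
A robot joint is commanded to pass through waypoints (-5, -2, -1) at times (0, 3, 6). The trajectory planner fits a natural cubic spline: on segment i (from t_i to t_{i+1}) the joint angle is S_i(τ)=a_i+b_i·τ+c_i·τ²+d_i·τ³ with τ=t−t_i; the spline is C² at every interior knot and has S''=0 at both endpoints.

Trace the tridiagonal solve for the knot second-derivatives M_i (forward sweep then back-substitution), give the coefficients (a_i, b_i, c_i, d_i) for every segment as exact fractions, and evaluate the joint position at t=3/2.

Δ: Δ0=1, Δ1=1/3
row 1: diag=12, rhs=-4; c'=1/4, d'=-1/3
back: M1=-1/3
M: M0=0, M1=-1/3, M2=0
seg 0: a=-5, c=M0/2=0, d=(M1−M0)/(6·3)=-1/54, b=Δ0−h0·(2M0+M1)/6=7/6
seg 1: a=-2, c=M1/2=-1/6, d=(M2−M1)/(6·3)=1/54, b=Δ1−h1·(2M1+M2)/6=2/3
t_q=3/2 → seg 0, τ=3/2; S=-5+7/6·τ+0·τ²+-1/54·τ³=-53/16

  seg 0: a=-5 b=7/6 c=0 d=-1/54
  seg 1: a=-2 b=2/3 c=-1/6 d=1/54
S(3/2) = -53/16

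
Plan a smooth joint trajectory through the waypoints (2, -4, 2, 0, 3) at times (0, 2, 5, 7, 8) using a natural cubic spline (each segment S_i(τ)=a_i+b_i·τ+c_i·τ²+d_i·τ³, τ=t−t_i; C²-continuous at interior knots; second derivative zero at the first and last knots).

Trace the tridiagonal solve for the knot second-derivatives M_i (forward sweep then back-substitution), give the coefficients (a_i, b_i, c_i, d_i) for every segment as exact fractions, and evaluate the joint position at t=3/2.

  seg 0: a=2 b=-1117/253 c=0 d=179/506
  seg 1: a=-4 b=-43/253 c=537/253 d=-118/253
  seg 2: a=2 b=-7/253 c=-525/253 d=201/253
  seg 3: a=0 b=305/253 c=681/253 d=-227/253
S(3/2) = -13879/4048

Δ: Δ0=-3, Δ1=2, Δ2=-1, Δ3=3
row 1: diag=10, rhs=30; c'=3/10, d'=3
row 2: denom=10−3·3/10=91/10; d'=(-18−3·3)/(91/10)=-270/91
row 3: denom=6−2·20/91=506/91; d'=(24−2·-270/91)/(506/91)=1362/253
back: M3=1362/253
back: M2=-270/91−20/91·1362/253=-1050/253
back: M1=3−3/10·-1050/253=1074/253
M: M0=0, M1=1074/253, M2=-1050/253, M3=1362/253, M4=0
seg 0: a=2, c=M0/2=0, d=(M1−M0)/(6·2)=179/506, b=Δ0−h0·(2M0+M1)/6=-1117/253
seg 1: a=-4, c=M1/2=537/253, d=(M2−M1)/(6·3)=-118/253, b=Δ1−h1·(2M1+M2)/6=-43/253
seg 2: a=2, c=M2/2=-525/253, d=(M3−M2)/(6·2)=201/253, b=Δ2−h2·(2M2+M3)/6=-7/253
seg 3: a=0, c=M3/2=681/253, d=(M4−M3)/(6·1)=-227/253, b=Δ3−h3·(2M3+M4)/6=305/253
t_q=3/2 → seg 0, τ=3/2; S=2+-1117/253·τ+0·τ²+179/506·τ³=-13879/4048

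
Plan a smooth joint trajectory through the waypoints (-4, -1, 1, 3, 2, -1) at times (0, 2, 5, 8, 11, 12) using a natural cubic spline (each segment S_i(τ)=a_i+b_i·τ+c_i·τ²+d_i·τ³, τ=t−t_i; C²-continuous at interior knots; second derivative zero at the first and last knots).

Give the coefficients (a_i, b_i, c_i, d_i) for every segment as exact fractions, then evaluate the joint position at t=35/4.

Δ: Δ0=3/2, Δ1=2/3, Δ2=2/3, Δ3=-1/3, Δ4=-3
row 1: diag=10, rhs=-5; c'=3/10, d'=-1/2
row 2: denom=12−3·3/10=111/10; d'=(0−3·-1/2)/(111/10)=5/37
row 3: denom=12−3·10/37=414/37; d'=(-6−3·5/37)/(414/37)=-79/138
row 4: denom=8−3·37/138=331/46; d'=(-16−3·-79/138)/(331/46)=-657/331
back: M4=-657/331
back: M3=-79/138−37/138·-657/331=-40/993
back: M2=5/37−10/37·-40/993=145/993
back: M1=-1/2−3/10·145/993=-180/331
M: M0=0, M1=-180/331, M2=145/993, M3=-40/993, M4=-657/331, M5=0
seg 0: a=-4, c=M0/2=0, d=(M1−M0)/(6·2)=-15/331, b=Δ0−h0·(2M0+M1)/6=1113/662
seg 1: a=-1, c=M1/2=-90/331, d=(M2−M1)/(6·3)=685/17874, b=Δ1−h1·(2M1+M2)/6=753/662
seg 2: a=1, c=M2/2=145/1986, d=(M3−M2)/(6·3)=-185/17874, b=Δ2−h2·(2M2+M3)/6=179/331
seg 3: a=3, c=M3/2=-20/993, d=(M4−M3)/(6·3)=-1931/17874, b=Δ3−h3·(2M3+M4)/6=463/662
seg 4: a=2, c=M4/2=-657/662, d=(M5−M4)/(6·1)=219/662, b=Δ4−h4·(2M4+M5)/6=-774/331
t_q=35/4 → seg 3, τ=3/4; S=3+463/662·τ+-20/993·τ²+-1931/17874·τ³=146917/42368

  seg 0: a=-4 b=1113/662 c=0 d=-15/331
  seg 1: a=-1 b=753/662 c=-90/331 d=685/17874
  seg 2: a=1 b=179/331 c=145/1986 d=-185/17874
  seg 3: a=3 b=463/662 c=-20/993 d=-1931/17874
  seg 4: a=2 b=-774/331 c=-657/662 d=219/662
S(35/4) = 146917/42368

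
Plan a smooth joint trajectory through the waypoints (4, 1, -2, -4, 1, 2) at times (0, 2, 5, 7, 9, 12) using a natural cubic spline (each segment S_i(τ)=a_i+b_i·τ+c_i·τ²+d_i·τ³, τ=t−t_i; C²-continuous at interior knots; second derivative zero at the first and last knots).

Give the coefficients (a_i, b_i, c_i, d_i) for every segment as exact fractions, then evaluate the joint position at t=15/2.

  seg 0: a=4 b=-5483/3258 c=0 d=149/3258
  seg 1: a=1 b=-3695/3258 c=149/543 d=-2245/29322
  seg 2: a=-2 b=-2533/1629 c=-1351/3258 d=2255/6516
  seg 3: a=-4 b=170/181 c=2707/1629 d=-5743/13032
  seg 4: a=1 b=7487/3258 c=-6401/6516 d=6401/58644
S(15/2) = -110165/34752

Δ: Δ0=-3/2, Δ1=-1, Δ2=-1, Δ3=5/2, Δ4=1/3
row 1: diag=10, rhs=3; c'=3/10, d'=3/10
row 2: denom=10−3·3/10=91/10; d'=(0−3·3/10)/(91/10)=-9/91
row 3: denom=8−2·20/91=688/91; d'=(21−2·-9/91)/(688/91)=1929/688
row 4: denom=10−2·91/344=1629/172; d'=(-13−2·1929/688)/(1629/172)=-6401/3258
back: M4=-6401/3258
back: M3=1929/688−91/344·-6401/3258=5414/1629
back: M2=-9/91−20/91·5414/1629=-1351/1629
back: M1=3/10−3/10·-1351/1629=298/543
M: M0=0, M1=298/543, M2=-1351/1629, M3=5414/1629, M4=-6401/3258, M5=0
seg 0: a=4, c=M0/2=0, d=(M1−M0)/(6·2)=149/3258, b=Δ0−h0·(2M0+M1)/6=-5483/3258
seg 1: a=1, c=M1/2=149/543, d=(M2−M1)/(6·3)=-2245/29322, b=Δ1−h1·(2M1+M2)/6=-3695/3258
seg 2: a=-2, c=M2/2=-1351/3258, d=(M3−M2)/(6·2)=2255/6516, b=Δ2−h2·(2M2+M3)/6=-2533/1629
seg 3: a=-4, c=M3/2=2707/1629, d=(M4−M3)/(6·2)=-5743/13032, b=Δ3−h3·(2M3+M4)/6=170/181
seg 4: a=1, c=M4/2=-6401/6516, d=(M5−M4)/(6·3)=6401/58644, b=Δ4−h4·(2M4+M5)/6=7487/3258
t_q=15/2 → seg 3, τ=1/2; S=-4+170/181·τ+2707/1629·τ²+-5743/13032·τ³=-110165/34752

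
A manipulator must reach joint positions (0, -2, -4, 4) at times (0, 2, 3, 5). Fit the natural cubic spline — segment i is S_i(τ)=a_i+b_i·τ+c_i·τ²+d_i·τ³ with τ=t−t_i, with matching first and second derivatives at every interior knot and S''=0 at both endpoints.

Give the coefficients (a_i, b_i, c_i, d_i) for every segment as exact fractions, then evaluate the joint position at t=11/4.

Δ: Δ0=-1, Δ1=-2, Δ2=4
row 1: diag=6, rhs=-6; c'=1/6, d'=-1
row 2: denom=6−1·1/6=35/6; d'=(36−1·-1)/(35/6)=222/35
back: M2=222/35
back: M1=-1−1/6·222/35=-72/35
M: M0=0, M1=-72/35, M2=222/35, M3=0
seg 0: a=0, c=M0/2=0, d=(M1−M0)/(6·2)=-6/35, b=Δ0−h0·(2M0+M1)/6=-11/35
seg 1: a=-2, c=M1/2=-36/35, d=(M2−M1)/(6·1)=7/5, b=Δ1−h1·(2M1+M2)/6=-83/35
seg 2: a=-4, c=M2/2=111/35, d=(M3−M2)/(6·2)=-37/70, b=Δ2−h2·(2M2+M3)/6=-8/35
t_q=11/4 → seg 1, τ=3/4; S=-2+-83/35·τ+-36/35·τ²+7/5·τ³=-8437/2240

  seg 0: a=0 b=-11/35 c=0 d=-6/35
  seg 1: a=-2 b=-83/35 c=-36/35 d=7/5
  seg 2: a=-4 b=-8/35 c=111/35 d=-37/70
S(11/4) = -8437/2240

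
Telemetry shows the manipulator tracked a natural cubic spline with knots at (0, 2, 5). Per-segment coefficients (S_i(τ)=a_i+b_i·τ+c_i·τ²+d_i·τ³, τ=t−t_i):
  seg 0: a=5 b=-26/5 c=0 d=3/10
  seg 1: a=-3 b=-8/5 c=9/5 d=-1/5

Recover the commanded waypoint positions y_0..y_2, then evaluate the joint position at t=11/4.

y_0=5 y_1=-3 y_2=3
S(11/4) = -1047/320

y_0 = S_0(0) = a_0 = 5
y_1 = S_1(0) = a_1 = -3
y_2 = S_1(3) = 3
t_q=11/4 is in segment 1 (τ=3/4); S_1(τ)=-1047/320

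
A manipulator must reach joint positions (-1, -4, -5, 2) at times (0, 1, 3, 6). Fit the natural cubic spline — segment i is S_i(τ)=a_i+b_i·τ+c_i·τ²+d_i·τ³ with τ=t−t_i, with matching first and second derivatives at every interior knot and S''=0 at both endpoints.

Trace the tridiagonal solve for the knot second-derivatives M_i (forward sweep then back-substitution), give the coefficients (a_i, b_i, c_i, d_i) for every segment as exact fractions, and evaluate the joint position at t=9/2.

  seg 0: a=-1 b=-281/84 c=0 d=29/84
  seg 1: a=-4 b=-97/42 c=29/28 d=-11/168
  seg 2: a=-5 b=22/21 c=9/14 d=-1/14
S(9/2) = -249/112

Δ: Δ0=-3, Δ1=-1/2, Δ2=7/3
row 1: diag=6, rhs=15; c'=1/3, d'=5/2
row 2: denom=10−2·1/3=28/3; d'=(17−2·5/2)/(28/3)=9/7
back: M2=9/7
back: M1=5/2−1/3·9/7=29/14
M: M0=0, M1=29/14, M2=9/7, M3=0
seg 0: a=-1, c=M0/2=0, d=(M1−M0)/(6·1)=29/84, b=Δ0−h0·(2M0+M1)/6=-281/84
seg 1: a=-4, c=M1/2=29/28, d=(M2−M1)/(6·2)=-11/168, b=Δ1−h1·(2M1+M2)/6=-97/42
seg 2: a=-5, c=M2/2=9/14, d=(M3−M2)/(6·3)=-1/14, b=Δ2−h2·(2M2+M3)/6=22/21
t_q=9/2 → seg 2, τ=3/2; S=-5+22/21·τ+9/14·τ²+-1/14·τ³=-249/112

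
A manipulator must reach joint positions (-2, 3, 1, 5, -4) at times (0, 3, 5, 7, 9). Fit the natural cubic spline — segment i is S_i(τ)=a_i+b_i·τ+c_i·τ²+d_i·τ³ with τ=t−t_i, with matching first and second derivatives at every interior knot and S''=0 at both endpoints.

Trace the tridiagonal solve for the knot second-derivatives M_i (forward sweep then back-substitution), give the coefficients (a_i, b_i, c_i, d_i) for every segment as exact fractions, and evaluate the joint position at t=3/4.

Δ: Δ0=5/3, Δ1=-1, Δ2=2, Δ3=-9/2
row 1: diag=10, rhs=-16; c'=1/5, d'=-8/5
row 2: denom=8−2·1/5=38/5; d'=(18−2·-8/5)/(38/5)=53/19
row 3: denom=8−2·5/19=142/19; d'=(-39−2·53/19)/(142/19)=-847/142
back: M3=-847/142
back: M2=53/19−5/19·-847/142=619/142
back: M1=-8/5−1/5·619/142=-351/142
M: M0=0, M1=-351/142, M2=619/142, M3=-847/142, M4=0
seg 0: a=-2, c=M0/2=0, d=(M1−M0)/(6·3)=-39/284, b=Δ0−h0·(2M0+M1)/6=2473/852
seg 1: a=3, c=M1/2=-351/284, d=(M2−M1)/(6·2)=485/852, b=Δ1−h1·(2M1+M2)/6=-343/426
seg 2: a=1, c=M2/2=619/284, d=(M3−M2)/(6·2)=-733/852, b=Δ2−h2·(2M2+M3)/6=461/426
seg 3: a=5, c=M3/2=-847/284, d=(M4−M3)/(6·2)=847/1704, b=Δ3−h3·(2M3+M4)/6=-223/426
t_q=3/4 → seg 0, τ=3/4; S=-2+2473/852·τ+0·τ²+-39/284·τ³=2163/18176

  seg 0: a=-2 b=2473/852 c=0 d=-39/284
  seg 1: a=3 b=-343/426 c=-351/284 d=485/852
  seg 2: a=1 b=461/426 c=619/284 d=-733/852
  seg 3: a=5 b=-223/426 c=-847/284 d=847/1704
S(3/4) = 2163/18176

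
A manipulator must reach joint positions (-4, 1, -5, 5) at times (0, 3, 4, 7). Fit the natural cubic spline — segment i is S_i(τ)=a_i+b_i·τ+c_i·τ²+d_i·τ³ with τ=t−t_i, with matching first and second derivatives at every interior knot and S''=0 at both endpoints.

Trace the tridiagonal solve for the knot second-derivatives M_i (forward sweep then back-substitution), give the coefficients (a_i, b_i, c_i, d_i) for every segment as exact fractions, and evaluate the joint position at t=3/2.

  seg 0: a=-4 b=317/63 c=0 d=-212/567
  seg 1: a=1 b=-319/63 c=-212/63 d=17/7
  seg 2: a=-5 b=-284/63 c=247/63 d=-247/567
S(3/2) = 16/7

Δ: Δ0=5/3, Δ1=-6, Δ2=10/3
row 1: diag=8, rhs=-46; c'=1/8, d'=-23/4
row 2: denom=8−1·1/8=63/8; d'=(56−1·-23/4)/(63/8)=494/63
back: M2=494/63
back: M1=-23/4−1/8·494/63=-424/63
M: M0=0, M1=-424/63, M2=494/63, M3=0
seg 0: a=-4, c=M0/2=0, d=(M1−M0)/(6·3)=-212/567, b=Δ0−h0·(2M0+M1)/6=317/63
seg 1: a=1, c=M1/2=-212/63, d=(M2−M1)/(6·1)=17/7, b=Δ1−h1·(2M1+M2)/6=-319/63
seg 2: a=-5, c=M2/2=247/63, d=(M3−M2)/(6·3)=-247/567, b=Δ2−h2·(2M2+M3)/6=-284/63
t_q=3/2 → seg 0, τ=3/2; S=-4+317/63·τ+0·τ²+-212/567·τ³=16/7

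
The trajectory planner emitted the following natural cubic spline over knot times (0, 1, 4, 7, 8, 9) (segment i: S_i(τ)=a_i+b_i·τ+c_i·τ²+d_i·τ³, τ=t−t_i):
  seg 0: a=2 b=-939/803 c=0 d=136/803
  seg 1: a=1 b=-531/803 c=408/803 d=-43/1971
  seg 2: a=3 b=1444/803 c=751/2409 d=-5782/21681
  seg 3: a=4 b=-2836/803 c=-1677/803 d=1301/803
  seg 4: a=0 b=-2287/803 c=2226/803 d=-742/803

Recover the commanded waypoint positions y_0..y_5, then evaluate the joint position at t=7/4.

y_0=2 y_1=1 y_2=3 y_3=4 y_4=0 y_5=-1
S(7/4) = 40119/51392

y_0 = S_0(0) = a_0 = 2
y_1 = S_1(0) = a_1 = 1
y_2 = S_2(0) = a_2 = 3
y_3 = S_3(0) = a_3 = 4
y_4 = S_4(0) = a_4 = 0
y_5 = S_4(1) = -1
t_q=7/4 is in segment 1 (τ=3/4); S_1(τ)=40119/51392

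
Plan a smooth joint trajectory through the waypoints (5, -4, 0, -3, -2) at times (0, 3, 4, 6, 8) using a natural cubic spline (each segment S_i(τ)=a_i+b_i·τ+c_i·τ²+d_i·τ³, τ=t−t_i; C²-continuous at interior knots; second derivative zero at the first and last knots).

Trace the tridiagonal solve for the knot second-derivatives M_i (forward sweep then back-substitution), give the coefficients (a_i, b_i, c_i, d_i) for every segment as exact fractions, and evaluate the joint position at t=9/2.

  seg 0: a=5 b=-525/86 c=0 d=89/258
  seg 1: a=-4 b=138/43 c=267/86 d=-199/86
  seg 2: a=0 b=213/86 c=-165/43 d=159/172
  seg 3: a=-3 b=-153/86 c=147/86 d=-49/172
S(9/2) = 543/1376

Δ: Δ0=-3, Δ1=4, Δ2=-3/2, Δ3=1/2
row 1: diag=8, rhs=42; c'=1/8, d'=21/4
row 2: denom=6−1·1/8=47/8; d'=(-33−1·21/4)/(47/8)=-306/47
row 3: denom=8−2·16/47=344/47; d'=(12−2·-306/47)/(344/47)=147/43
back: M3=147/43
back: M2=-306/47−16/47·147/43=-330/43
back: M1=21/4−1/8·-330/43=267/43
M: M0=0, M1=267/43, M2=-330/43, M3=147/43, M4=0
seg 0: a=5, c=M0/2=0, d=(M1−M0)/(6·3)=89/258, b=Δ0−h0·(2M0+M1)/6=-525/86
seg 1: a=-4, c=M1/2=267/86, d=(M2−M1)/(6·1)=-199/86, b=Δ1−h1·(2M1+M2)/6=138/43
seg 2: a=0, c=M2/2=-165/43, d=(M3−M2)/(6·2)=159/172, b=Δ2−h2·(2M2+M3)/6=213/86
seg 3: a=-3, c=M3/2=147/86, d=(M4−M3)/(6·2)=-49/172, b=Δ3−h3·(2M3+M4)/6=-153/86
t_q=9/2 → seg 2, τ=1/2; S=0+213/86·τ+-165/43·τ²+159/172·τ³=543/1376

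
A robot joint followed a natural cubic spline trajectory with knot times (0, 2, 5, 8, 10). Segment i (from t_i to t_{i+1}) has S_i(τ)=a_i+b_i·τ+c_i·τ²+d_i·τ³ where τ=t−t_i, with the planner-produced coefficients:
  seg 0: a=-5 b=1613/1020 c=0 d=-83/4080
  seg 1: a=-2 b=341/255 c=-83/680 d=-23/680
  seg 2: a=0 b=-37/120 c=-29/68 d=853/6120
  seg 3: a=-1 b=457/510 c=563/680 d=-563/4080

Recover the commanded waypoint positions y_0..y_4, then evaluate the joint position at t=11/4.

y_0=-5 y_1=-2 y_2=0 y_3=-1 y_4=3
S(11/4) = -47001/43520

y_0 = S_0(0) = a_0 = -5
y_1 = S_1(0) = a_1 = -2
y_2 = S_2(0) = a_2 = 0
y_3 = S_3(0) = a_3 = -1
y_4 = S_3(2) = 3
t_q=11/4 is in segment 1 (τ=3/4); S_1(τ)=-47001/43520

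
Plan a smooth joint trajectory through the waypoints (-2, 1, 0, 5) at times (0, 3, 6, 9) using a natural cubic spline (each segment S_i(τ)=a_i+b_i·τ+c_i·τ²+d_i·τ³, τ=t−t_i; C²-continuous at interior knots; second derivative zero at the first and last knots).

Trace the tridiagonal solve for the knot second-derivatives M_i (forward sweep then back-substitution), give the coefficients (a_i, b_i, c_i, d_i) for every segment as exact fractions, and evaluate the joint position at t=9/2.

Δ: Δ0=1, Δ1=-1/3, Δ2=5/3
row 1: diag=12, rhs=-8; c'=1/4, d'=-2/3
row 2: denom=12−3·1/4=45/4; d'=(12−3·-2/3)/(45/4)=56/45
back: M2=56/45
back: M1=-2/3−1/4·56/45=-44/45
M: M0=0, M1=-44/45, M2=56/45, M3=0
seg 0: a=-2, c=M0/2=0, d=(M1−M0)/(6·3)=-22/405, b=Δ0−h0·(2M0+M1)/6=67/45
seg 1: a=1, c=M1/2=-22/45, d=(M2−M1)/(6·3)=10/81, b=Δ1−h1·(2M1+M2)/6=1/45
seg 2: a=0, c=M2/2=28/45, d=(M3−M2)/(6·3)=-28/405, b=Δ2−h2·(2M2+M3)/6=19/45
t_q=9/2 → seg 1, τ=3/2; S=1+1/45·τ+-22/45·τ²+10/81·τ³=7/20

  seg 0: a=-2 b=67/45 c=0 d=-22/405
  seg 1: a=1 b=1/45 c=-22/45 d=10/81
  seg 2: a=0 b=19/45 c=28/45 d=-28/405
S(9/2) = 7/20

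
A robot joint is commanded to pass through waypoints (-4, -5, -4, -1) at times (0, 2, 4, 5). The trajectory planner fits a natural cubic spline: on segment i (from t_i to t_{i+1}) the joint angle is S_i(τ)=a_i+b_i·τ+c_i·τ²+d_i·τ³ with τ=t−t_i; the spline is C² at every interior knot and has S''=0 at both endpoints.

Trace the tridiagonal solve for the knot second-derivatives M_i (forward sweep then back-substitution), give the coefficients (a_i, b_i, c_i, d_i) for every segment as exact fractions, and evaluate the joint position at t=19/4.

  seg 0: a=-4 b=-6/11 c=0 d=1/88
  seg 1: a=-5 b=-9/22 c=3/44 d=17/88
  seg 2: a=-4 b=24/11 c=27/22 d=-9/22
S(19/4) = -2599/1408

Δ: Δ0=-1/2, Δ1=1/2, Δ2=3
row 1: diag=8, rhs=6; c'=1/4, d'=3/4
row 2: denom=6−2·1/4=11/2; d'=(15−2·3/4)/(11/2)=27/11
back: M2=27/11
back: M1=3/4−1/4·27/11=3/22
M: M0=0, M1=3/22, M2=27/11, M3=0
seg 0: a=-4, c=M0/2=0, d=(M1−M0)/(6·2)=1/88, b=Δ0−h0·(2M0+M1)/6=-6/11
seg 1: a=-5, c=M1/2=3/44, d=(M2−M1)/(6·2)=17/88, b=Δ1−h1·(2M1+M2)/6=-9/22
seg 2: a=-4, c=M2/2=27/22, d=(M3−M2)/(6·1)=-9/22, b=Δ2−h2·(2M2+M3)/6=24/11
t_q=19/4 → seg 2, τ=3/4; S=-4+24/11·τ+27/22·τ²+-9/22·τ³=-2599/1408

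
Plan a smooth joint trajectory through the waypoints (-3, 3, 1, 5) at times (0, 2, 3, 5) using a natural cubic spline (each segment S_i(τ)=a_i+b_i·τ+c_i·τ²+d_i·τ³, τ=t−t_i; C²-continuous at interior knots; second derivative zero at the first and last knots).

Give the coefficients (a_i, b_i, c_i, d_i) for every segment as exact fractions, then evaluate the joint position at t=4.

Δ: Δ0=3, Δ1=-2, Δ2=2
row 1: diag=6, rhs=-30; c'=1/6, d'=-5
row 2: denom=6−1·1/6=35/6; d'=(24−1·-5)/(35/6)=174/35
back: M2=174/35
back: M1=-5−1/6·174/35=-204/35
M: M0=0, M1=-204/35, M2=174/35, M3=0
seg 0: a=-3, c=M0/2=0, d=(M1−M0)/(6·2)=-17/35, b=Δ0−h0·(2M0+M1)/6=173/35
seg 1: a=3, c=M1/2=-102/35, d=(M2−M1)/(6·1)=9/5, b=Δ1−h1·(2M1+M2)/6=-31/35
seg 2: a=1, c=M2/2=87/35, d=(M3−M2)/(6·2)=-29/70, b=Δ2−h2·(2M2+M3)/6=-46/35
t_q=4 → seg 2, τ=1; S=1+-46/35·τ+87/35·τ²+-29/70·τ³=123/70

  seg 0: a=-3 b=173/35 c=0 d=-17/35
  seg 1: a=3 b=-31/35 c=-102/35 d=9/5
  seg 2: a=1 b=-46/35 c=87/35 d=-29/70
S(4) = 123/70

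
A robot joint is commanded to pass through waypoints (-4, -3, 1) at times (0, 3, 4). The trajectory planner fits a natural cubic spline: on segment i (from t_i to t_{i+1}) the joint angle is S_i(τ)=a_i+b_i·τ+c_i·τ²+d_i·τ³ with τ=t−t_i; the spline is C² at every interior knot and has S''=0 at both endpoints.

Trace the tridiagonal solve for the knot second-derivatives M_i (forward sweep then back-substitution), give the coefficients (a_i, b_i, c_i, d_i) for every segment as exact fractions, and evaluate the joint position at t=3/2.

Δ: Δ0=1/3, Δ1=4
row 1: diag=8, rhs=22; c'=1/8, d'=11/4
back: M1=11/4
M: M0=0, M1=11/4, M2=0
seg 0: a=-4, c=M0/2=0, d=(M1−M0)/(6·3)=11/72, b=Δ0−h0·(2M0+M1)/6=-25/24
seg 1: a=-3, c=M1/2=11/8, d=(M2−M1)/(6·1)=-11/24, b=Δ1−h1·(2M1+M2)/6=37/12
t_q=3/2 → seg 0, τ=3/2; S=-4+-25/24·τ+0·τ²+11/72·τ³=-323/64

  seg 0: a=-4 b=-25/24 c=0 d=11/72
  seg 1: a=-3 b=37/12 c=11/8 d=-11/24
S(3/2) = -323/64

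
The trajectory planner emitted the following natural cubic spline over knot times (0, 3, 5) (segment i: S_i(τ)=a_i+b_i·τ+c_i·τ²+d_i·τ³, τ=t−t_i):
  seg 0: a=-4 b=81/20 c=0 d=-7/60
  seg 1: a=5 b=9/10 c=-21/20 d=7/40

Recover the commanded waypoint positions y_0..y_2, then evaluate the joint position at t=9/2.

y_0 = S_0(0) = a_0 = -4
y_1 = S_1(0) = a_1 = 5
y_2 = S_1(2) = 4
t_q=9/2 is in segment 1 (τ=3/2); S_1(τ)=293/64

y_0=-4 y_1=5 y_2=4
S(9/2) = 293/64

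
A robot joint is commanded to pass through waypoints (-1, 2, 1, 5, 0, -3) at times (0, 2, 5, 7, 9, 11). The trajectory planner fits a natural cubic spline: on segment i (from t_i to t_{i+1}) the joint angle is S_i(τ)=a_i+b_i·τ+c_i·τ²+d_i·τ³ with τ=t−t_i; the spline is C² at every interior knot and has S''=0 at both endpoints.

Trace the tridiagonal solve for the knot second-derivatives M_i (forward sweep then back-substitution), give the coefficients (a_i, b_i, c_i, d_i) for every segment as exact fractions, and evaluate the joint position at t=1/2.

  seg 0: a=-1 b=16633/7710 c=0 d=-1267/7710
  seg 1: a=2 b=1429/7710 c=-1267/1285 d=6269/23130
  seg 2: a=1 b=6119/3855 c=747/514 d=-4807/7710
  seg 3: a=5 b=-313/3855 c=-5879/2570 d=3325/6168
  seg 4: a=0 b=-21299/7710 c=4867/5140 d=-4867/30840
S(1/2) = 239/4112

Δ: Δ0=3/2, Δ1=-1/3, Δ2=2, Δ3=-5/2, Δ4=-3/2
row 1: diag=10, rhs=-11; c'=3/10, d'=-11/10
row 2: denom=10−3·3/10=91/10; d'=(14−3·-11/10)/(91/10)=173/91
row 3: denom=8−2·20/91=688/91; d'=(-27−2·173/91)/(688/91)=-2803/688
row 4: denom=8−2·91/344=1285/172; d'=(6−2·-2803/688)/(1285/172)=4867/2570
back: M4=4867/2570
back: M3=-2803/688−91/344·4867/2570=-5879/1285
back: M2=173/91−20/91·-5879/1285=747/257
back: M1=-11/10−3/10·747/257=-2534/1285
M: M0=0, M1=-2534/1285, M2=747/257, M3=-5879/1285, M4=4867/2570, M5=0
seg 0: a=-1, c=M0/2=0, d=(M1−M0)/(6·2)=-1267/7710, b=Δ0−h0·(2M0+M1)/6=16633/7710
seg 1: a=2, c=M1/2=-1267/1285, d=(M2−M1)/(6·3)=6269/23130, b=Δ1−h1·(2M1+M2)/6=1429/7710
seg 2: a=1, c=M2/2=747/514, d=(M3−M2)/(6·2)=-4807/7710, b=Δ2−h2·(2M2+M3)/6=6119/3855
seg 3: a=5, c=M3/2=-5879/2570, d=(M4−M3)/(6·2)=3325/6168, b=Δ3−h3·(2M3+M4)/6=-313/3855
seg 4: a=0, c=M4/2=4867/5140, d=(M5−M4)/(6·2)=-4867/30840, b=Δ4−h4·(2M4+M5)/6=-21299/7710
t_q=1/2 → seg 0, τ=1/2; S=-1+16633/7710·τ+0·τ²+-1267/7710·τ³=239/4112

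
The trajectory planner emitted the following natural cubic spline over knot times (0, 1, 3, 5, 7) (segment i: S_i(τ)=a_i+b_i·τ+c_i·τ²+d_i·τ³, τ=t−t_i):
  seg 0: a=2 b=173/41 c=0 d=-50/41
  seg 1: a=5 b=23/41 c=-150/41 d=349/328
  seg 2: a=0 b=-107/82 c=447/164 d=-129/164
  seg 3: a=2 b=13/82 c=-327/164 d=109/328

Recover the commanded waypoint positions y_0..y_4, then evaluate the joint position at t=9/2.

y_0=2 y_1=5 y_2=0 y_3=2 y_4=-3
S(9/2) = 1995/1312

y_0 = S_0(0) = a_0 = 2
y_1 = S_1(0) = a_1 = 5
y_2 = S_2(0) = a_2 = 0
y_3 = S_3(0) = a_3 = 2
y_4 = S_3(2) = -3
t_q=9/2 is in segment 2 (τ=3/2); S_2(τ)=1995/1312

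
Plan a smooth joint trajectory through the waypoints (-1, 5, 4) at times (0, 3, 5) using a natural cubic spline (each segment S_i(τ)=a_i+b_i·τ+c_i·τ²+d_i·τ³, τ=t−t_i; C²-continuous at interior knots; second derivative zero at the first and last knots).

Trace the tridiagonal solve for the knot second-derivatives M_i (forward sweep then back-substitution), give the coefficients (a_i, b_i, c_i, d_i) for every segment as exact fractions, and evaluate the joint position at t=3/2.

Δ: Δ0=2, Δ1=-1/2
row 1: diag=10, rhs=-15; c'=1/5, d'=-3/2
back: M1=-3/2
M: M0=0, M1=-3/2, M2=0
seg 0: a=-1, c=M0/2=0, d=(M1−M0)/(6·3)=-1/12, b=Δ0−h0·(2M0+M1)/6=11/4
seg 1: a=5, c=M1/2=-3/4, d=(M2−M1)/(6·2)=1/8, b=Δ1−h1·(2M1+M2)/6=1/2
t_q=3/2 → seg 0, τ=3/2; S=-1+11/4·τ+0·τ²+-1/12·τ³=91/32

  seg 0: a=-1 b=11/4 c=0 d=-1/12
  seg 1: a=5 b=1/2 c=-3/4 d=1/8
S(3/2) = 91/32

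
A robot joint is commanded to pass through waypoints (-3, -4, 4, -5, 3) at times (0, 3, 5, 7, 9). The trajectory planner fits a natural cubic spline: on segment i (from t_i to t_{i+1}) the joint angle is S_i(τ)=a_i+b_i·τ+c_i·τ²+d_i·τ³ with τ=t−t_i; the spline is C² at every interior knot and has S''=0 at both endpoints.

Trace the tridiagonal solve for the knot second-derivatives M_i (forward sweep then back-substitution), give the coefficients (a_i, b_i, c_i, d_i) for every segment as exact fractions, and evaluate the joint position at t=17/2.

Δ: Δ0=-1/3, Δ1=4, Δ2=-9/2, Δ3=4
row 1: diag=10, rhs=26; c'=1/5, d'=13/5
row 2: denom=8−2·1/5=38/5; d'=(-51−2·13/5)/(38/5)=-281/38
row 3: denom=8−2·5/19=142/19; d'=(51−2·-281/38)/(142/19)=625/71
back: M3=625/71
back: M2=-281/38−5/19·625/71=-1379/142
back: M1=13/5−1/5·-1379/142=645/142
M: M0=0, M1=645/142, M2=-1379/142, M3=625/71, M4=0
seg 0: a=-3, c=M0/2=0, d=(M1−M0)/(6·3)=215/852, b=Δ0−h0·(2M0+M1)/6=-2219/852
seg 1: a=-4, c=M1/2=645/284, d=(M2−M1)/(6·2)=-253/213, b=Δ1−h1·(2M1+M2)/6=1793/426
seg 2: a=4, c=M2/2=-1379/284, d=(M3−M2)/(6·2)=2629/1704, b=Δ2−h2·(2M2+M3)/6=-409/426
seg 3: a=-5, c=M3/2=625/142, d=(M4−M3)/(6·2)=-625/852, b=Δ3−h3·(2M3+M4)/6=-398/213
t_q=17/2 → seg 3, τ=3/2; S=-5+-398/213·τ+625/142·τ²+-625/852·τ³=-853/2272

  seg 0: a=-3 b=-2219/852 c=0 d=215/852
  seg 1: a=-4 b=1793/426 c=645/284 d=-253/213
  seg 2: a=4 b=-409/426 c=-1379/284 d=2629/1704
  seg 3: a=-5 b=-398/213 c=625/142 d=-625/852
S(17/2) = -853/2272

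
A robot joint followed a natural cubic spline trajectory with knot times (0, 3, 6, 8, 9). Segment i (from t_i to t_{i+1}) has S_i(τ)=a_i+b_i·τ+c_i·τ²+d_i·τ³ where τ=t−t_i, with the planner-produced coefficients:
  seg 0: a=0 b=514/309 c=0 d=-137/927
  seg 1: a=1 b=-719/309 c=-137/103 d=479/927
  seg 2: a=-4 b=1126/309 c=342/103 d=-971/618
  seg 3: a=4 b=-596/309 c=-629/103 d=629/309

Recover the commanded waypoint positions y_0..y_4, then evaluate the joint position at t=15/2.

y_0=0 y_1=1 y_2=-4 y_3=4 y_4=-2
S(15/2) = 5989/1648

y_0 = S_0(0) = a_0 = 0
y_1 = S_1(0) = a_1 = 1
y_2 = S_2(0) = a_2 = -4
y_3 = S_3(0) = a_3 = 4
y_4 = S_3(1) = -2
t_q=15/2 is in segment 2 (τ=3/2); S_2(τ)=5989/1648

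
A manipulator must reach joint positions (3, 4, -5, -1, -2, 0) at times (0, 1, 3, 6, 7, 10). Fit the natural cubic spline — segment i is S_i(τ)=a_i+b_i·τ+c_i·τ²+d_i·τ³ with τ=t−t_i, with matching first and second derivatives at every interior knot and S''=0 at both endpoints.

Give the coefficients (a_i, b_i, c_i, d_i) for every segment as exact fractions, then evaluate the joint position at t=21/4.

  seg 0: a=3 b=3511/1548 c=0 d=-1963/1548
  seg 1: a=4 b=-1189/774 c=-1963/516 d=3595/3096
  seg 2: a=-5 b=-1091/387 c=136/43 d=-2065/3483
  seg 3: a=-1 b=58/387 c=-841/387 d=44/43
  seg 4: a=-2 b=-436/387 c=347/387 d=-347/3483
S(21/4) = -5737/2752

Δ: Δ0=1, Δ1=-9/2, Δ2=4/3, Δ3=-1, Δ4=2/3
row 1: diag=6, rhs=-33; c'=1/3, d'=-11/2
row 2: denom=10−2·1/3=28/3; d'=(35−2·-11/2)/(28/3)=69/14
row 3: denom=8−3·9/28=197/28; d'=(-14−3·69/14)/(197/28)=-806/197
row 4: denom=8−1·28/197=1548/197; d'=(10−1·-806/197)/(1548/197)=694/387
back: M4=694/387
back: M3=-806/197−28/197·694/387=-1682/387
back: M2=69/14−9/28·-1682/387=272/43
back: M1=-11/2−1/3·272/43=-1963/258
M: M0=0, M1=-1963/258, M2=272/43, M3=-1682/387, M4=694/387, M5=0
seg 0: a=3, c=M0/2=0, d=(M1−M0)/(6·1)=-1963/1548, b=Δ0−h0·(2M0+M1)/6=3511/1548
seg 1: a=4, c=M1/2=-1963/516, d=(M2−M1)/(6·2)=3595/3096, b=Δ1−h1·(2M1+M2)/6=-1189/774
seg 2: a=-5, c=M2/2=136/43, d=(M3−M2)/(6·3)=-2065/3483, b=Δ2−h2·(2M2+M3)/6=-1091/387
seg 3: a=-1, c=M3/2=-841/387, d=(M4−M3)/(6·1)=44/43, b=Δ3−h3·(2M3+M4)/6=58/387
seg 4: a=-2, c=M4/2=347/387, d=(M5−M4)/(6·3)=-347/3483, b=Δ4−h4·(2M4+M5)/6=-436/387
t_q=21/4 → seg 2, τ=9/4; S=-5+-1091/387·τ+136/43·τ²+-2065/3483·τ³=-5737/2752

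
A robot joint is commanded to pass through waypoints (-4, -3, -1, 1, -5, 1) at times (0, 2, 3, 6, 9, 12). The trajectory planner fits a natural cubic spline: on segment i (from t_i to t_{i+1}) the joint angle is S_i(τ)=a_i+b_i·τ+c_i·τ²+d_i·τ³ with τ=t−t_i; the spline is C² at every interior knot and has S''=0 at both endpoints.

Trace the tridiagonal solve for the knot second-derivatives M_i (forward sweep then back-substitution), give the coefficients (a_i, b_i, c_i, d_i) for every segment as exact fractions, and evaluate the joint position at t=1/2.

  seg 0: a=-4 b=-109/3798 c=0 d=251/1899
  seg 1: a=-3 b=5915/3798 c=502/633 d=-1331/3798
  seg 2: a=-1 b=3973/1899 c=-109/422 d=-2471/34182
  seg 3: a=1 b=-5353/3798 c=-1726/1899 d=8113/34182
  seg 4: a=-5 b=-863/1899 c=4661/3798 d=-4661/34182
S(1/2) = -20245/5064

Δ: Δ0=1/2, Δ1=2, Δ2=2/3, Δ3=-2, Δ4=2
row 1: diag=6, rhs=9; c'=1/6, d'=3/2
row 2: denom=8−1·1/6=47/6; d'=(-8−1·3/2)/(47/6)=-57/47
row 3: denom=12−3·18/47=510/47; d'=(-16−3·-57/47)/(510/47)=-581/510
row 4: denom=12−3·47/170=1899/170; d'=(24−3·-581/510)/(1899/170)=4661/1899
back: M4=4661/1899
back: M3=-581/510−47/170·4661/1899=-3452/1899
back: M2=-57/47−18/47·-3452/1899=-109/211
back: M1=3/2−1/6·-109/211=1004/633
M: M0=0, M1=1004/633, M2=-109/211, M3=-3452/1899, M4=4661/1899, M5=0
seg 0: a=-4, c=M0/2=0, d=(M1−M0)/(6·2)=251/1899, b=Δ0−h0·(2M0+M1)/6=-109/3798
seg 1: a=-3, c=M1/2=502/633, d=(M2−M1)/(6·1)=-1331/3798, b=Δ1−h1·(2M1+M2)/6=5915/3798
seg 2: a=-1, c=M2/2=-109/422, d=(M3−M2)/(6·3)=-2471/34182, b=Δ2−h2·(2M2+M3)/6=3973/1899
seg 3: a=1, c=M3/2=-1726/1899, d=(M4−M3)/(6·3)=8113/34182, b=Δ3−h3·(2M3+M4)/6=-5353/3798
seg 4: a=-5, c=M4/2=4661/3798, d=(M5−M4)/(6·3)=-4661/34182, b=Δ4−h4·(2M4+M5)/6=-863/1899
t_q=1/2 → seg 0, τ=1/2; S=-4+-109/3798·τ+0·τ²+251/1899·τ³=-20245/5064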